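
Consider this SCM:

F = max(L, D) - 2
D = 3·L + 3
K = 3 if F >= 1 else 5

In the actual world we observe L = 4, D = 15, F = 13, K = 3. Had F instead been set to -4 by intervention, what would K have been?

5

The intervention breaks the incoming arrows to F: F = max(L, D) - 2 no longer applies, and F = -4.
K = 3 if F >= 1 else 5  [with F=-4]  = 5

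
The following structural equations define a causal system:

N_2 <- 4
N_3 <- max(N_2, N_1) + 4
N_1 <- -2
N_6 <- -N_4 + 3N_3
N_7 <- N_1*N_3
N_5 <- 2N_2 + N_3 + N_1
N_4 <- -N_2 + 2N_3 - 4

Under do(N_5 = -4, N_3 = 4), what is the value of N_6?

12

The joint intervention fixes N_5 = -4, N_3 = 4, removing each variable's own equation.
N_4 = -N_2 + 2N_3 - 4  [with N_2=4, N_3=4]  = 0
N_6 = -N_4 + 3N_3  [with N_4=0, N_3=4]  = 12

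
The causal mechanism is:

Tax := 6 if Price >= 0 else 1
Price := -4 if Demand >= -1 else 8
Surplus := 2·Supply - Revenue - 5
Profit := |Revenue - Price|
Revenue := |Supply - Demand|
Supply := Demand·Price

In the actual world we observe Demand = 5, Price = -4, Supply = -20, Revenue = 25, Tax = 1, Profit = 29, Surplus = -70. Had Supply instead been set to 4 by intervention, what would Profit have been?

The intervention breaks the incoming arrows to Supply: Supply := Demand·Price no longer applies, and Supply = 4.
Price = -4 if Demand >= -1 else 8  [with Demand=5]  = -4
Revenue = |Supply - Demand|  [with Supply=4, Demand=5]  = 1
Profit = |Revenue - Price|  [with Revenue=1, Price=-4]  = 5

5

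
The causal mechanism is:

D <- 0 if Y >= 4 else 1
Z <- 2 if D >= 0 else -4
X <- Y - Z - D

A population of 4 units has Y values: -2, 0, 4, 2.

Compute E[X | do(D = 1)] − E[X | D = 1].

1

The intervention sets D=1 in all 4 units regardless of Y. Recomputing X per unit gives -5, -3, 1, -1; average -2.
E[X|D=1] averages over only the 3 units with D=1 (Y = -2, 0, 2): X = -5, -3, -1, mean -3.
Difference = -2 − (-3) = 1.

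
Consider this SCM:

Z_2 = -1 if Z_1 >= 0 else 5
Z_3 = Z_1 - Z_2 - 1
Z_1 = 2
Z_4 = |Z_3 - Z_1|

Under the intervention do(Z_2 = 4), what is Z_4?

Under do(Z_2=4), the mechanism Z_2 = -1 if Z_1 >= 0 else 5 is discarded; Z_2 is fixed at 4.
Z_3 = Z_1 - Z_2 - 1  [with Z_1=2, Z_2=4]  = -3
Z_4 = |Z_3 - Z_1|  [with Z_3=-3, Z_1=2]  = 5

5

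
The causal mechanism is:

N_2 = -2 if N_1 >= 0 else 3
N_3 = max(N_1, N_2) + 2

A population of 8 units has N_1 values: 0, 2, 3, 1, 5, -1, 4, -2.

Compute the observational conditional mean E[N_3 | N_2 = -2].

Conditioning on N_2=-2 selects the 6 unit(s) with N_1 ∈ {0, 2, 3, 1, 5, 4}. Their N_3 values: 2, 4, 5, 3, 7, 6. Mean = 4.5.

4.5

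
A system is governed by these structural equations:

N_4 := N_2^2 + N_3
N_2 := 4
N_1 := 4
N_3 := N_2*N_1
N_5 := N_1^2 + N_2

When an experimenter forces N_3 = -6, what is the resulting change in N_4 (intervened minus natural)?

The intervention breaks the incoming arrows to N_3: N_3 := N_2*N_1 no longer applies, and N_3 = -6.
N_4 = N_2^2 + N_3  [with N_2=4, N_3=-6]  = 10
Without intervention: N_3 = N_2*N_1  [with N_2=4, N_1=4]  = 16; N_4 = N_2^2 + N_3  [with N_2=4, N_3=16]  = 32.
Change = 10 − 32 = -22.

-22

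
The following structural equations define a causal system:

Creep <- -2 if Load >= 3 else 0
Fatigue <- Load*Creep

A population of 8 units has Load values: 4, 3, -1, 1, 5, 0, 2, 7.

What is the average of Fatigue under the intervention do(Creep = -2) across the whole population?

do(Creep=-2) breaks Creep's dependence on Load. With Creep=-2 fixed, Fatigue across the units is -8, -6, 2, -2, -10, 0, -4, -14, mean -5.25.

-5.25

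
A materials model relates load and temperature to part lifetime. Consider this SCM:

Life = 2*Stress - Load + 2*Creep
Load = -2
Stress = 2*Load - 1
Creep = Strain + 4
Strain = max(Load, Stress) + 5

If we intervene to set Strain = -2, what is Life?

do(Strain=-2) replaces the equation Strain = max(Load, Stress) + 5 with the constant Strain = -2.
Stress = 2*Load - 1  [with Load=-2]  = -5
Creep = Strain + 4  [with Strain=-2]  = 2
Life = 2*Stress - Load + 2*Creep  [with Stress=-5, Load=-2, Creep=2]  = -4

-4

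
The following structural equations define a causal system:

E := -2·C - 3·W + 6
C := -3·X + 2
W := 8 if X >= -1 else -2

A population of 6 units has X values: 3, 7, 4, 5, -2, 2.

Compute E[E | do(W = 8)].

-3

Under do(W=8), W's equation is replaced by W=8 for every unit. Per-unit E: -4, 20, 2, 8, -34, -10. Mean = -3.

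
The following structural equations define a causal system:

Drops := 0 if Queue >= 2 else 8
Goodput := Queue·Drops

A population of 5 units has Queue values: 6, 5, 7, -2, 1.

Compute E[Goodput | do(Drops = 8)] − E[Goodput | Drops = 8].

Every unit gets Drops=8 under the intervention. Goodput values become 48, 40, 56, -16, 8; E[Goodput|do(Drops=8)] = 27.2.
Conditioning on Drops=8 selects the 2 unit(s) with Queue ∈ {-2, 1}. Their Goodput values: -16, 8. Mean = -4.
Difference = 27.2 − (-4) = 31.2.

31.2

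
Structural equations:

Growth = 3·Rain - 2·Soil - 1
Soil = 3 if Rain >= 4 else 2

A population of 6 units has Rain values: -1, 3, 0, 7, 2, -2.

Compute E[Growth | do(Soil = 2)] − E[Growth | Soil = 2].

Under do(Soil=2), Soil's equation is replaced by Soil=2 for every unit. Per-unit Growth: -8, 4, -5, 16, 1, -11. Mean = -0.5.
Observing Soil=2 restricts to units where Soil's equation naturally yields 2: Rain ∈ {-1, 3, 0, 2, -2}. In that subpopulation Growth = -8, 4, -5, 1, -11, mean -3.8.
Difference = -0.5 − (-3.8) = 3.3.

3.3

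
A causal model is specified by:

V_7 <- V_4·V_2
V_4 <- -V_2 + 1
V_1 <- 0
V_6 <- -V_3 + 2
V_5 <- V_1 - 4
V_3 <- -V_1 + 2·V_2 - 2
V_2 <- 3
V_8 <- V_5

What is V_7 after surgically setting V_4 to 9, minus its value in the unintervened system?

33

The intervention breaks the incoming arrows to V_4: V_4 <- -V_2 + 1 no longer applies, and V_4 = 9.
V_7 = V_4·V_2  [with V_4=9, V_2=3]  = 27
Without intervention: V_4 = -V_2 + 1  [with V_2=3]  = -2; V_7 = V_4·V_2  [with V_4=-2, V_2=3]  = -6.
Change = 27 − (-6) = 33.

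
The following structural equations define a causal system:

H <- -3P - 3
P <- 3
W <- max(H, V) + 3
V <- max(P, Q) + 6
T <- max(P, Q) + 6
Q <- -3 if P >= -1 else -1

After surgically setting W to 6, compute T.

do(W=6) replaces the equation W <- max(H, V) + 3 with the constant W = 6.
T is not downstream of the intervention, so its value is determined by the original equations.
Q = -3 if P >= -1 else -1  [with P=3]  = -3
T = max(P, Q) + 6  [with P=3, Q=-3]  = 9

9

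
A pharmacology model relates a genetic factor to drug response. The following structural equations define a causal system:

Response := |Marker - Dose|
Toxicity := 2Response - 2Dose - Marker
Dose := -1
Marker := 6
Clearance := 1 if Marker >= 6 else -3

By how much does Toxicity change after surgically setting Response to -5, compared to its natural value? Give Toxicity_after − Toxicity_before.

-24

The intervention breaks the incoming arrows to Response: Response := |Marker - Dose| no longer applies, and Response = -5.
Toxicity = 2Response - 2Dose - Marker  [with Response=-5, Dose=-1, Marker=6]  = -14
Without intervention: Response = |Marker - Dose|  [with Marker=6, Dose=-1]  = 7; Toxicity = 2Response - 2Dose - Marker  [with Response=7, Dose=-1, Marker=6]  = 10.
Change = -14 − 10 = -24.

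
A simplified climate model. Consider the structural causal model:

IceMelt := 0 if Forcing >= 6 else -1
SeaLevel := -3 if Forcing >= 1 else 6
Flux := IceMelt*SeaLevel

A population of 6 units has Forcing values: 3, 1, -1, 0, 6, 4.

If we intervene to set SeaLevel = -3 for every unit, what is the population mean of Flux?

do(SeaLevel=-3) breaks SeaLevel's dependence on Forcing. With SeaLevel=-3 fixed, Flux across the units is 3, 3, 3, 3, 0, 3, mean 2.5.

2.5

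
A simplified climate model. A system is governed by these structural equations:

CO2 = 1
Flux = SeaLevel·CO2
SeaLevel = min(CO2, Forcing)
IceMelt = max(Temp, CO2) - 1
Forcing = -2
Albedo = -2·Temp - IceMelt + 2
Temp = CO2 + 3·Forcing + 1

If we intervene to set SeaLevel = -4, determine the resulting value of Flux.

Intervening sets SeaLevel = -4 and removes its equation (SeaLevel = min(CO2, Forcing)).
Flux = SeaLevel·CO2  [with SeaLevel=-4, CO2=1]  = -4

-4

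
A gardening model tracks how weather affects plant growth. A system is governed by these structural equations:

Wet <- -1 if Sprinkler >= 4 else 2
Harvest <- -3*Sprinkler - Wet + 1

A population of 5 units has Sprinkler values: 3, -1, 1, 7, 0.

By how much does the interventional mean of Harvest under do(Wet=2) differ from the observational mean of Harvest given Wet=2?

-3.75

do(Wet=2) breaks Wet's dependence on Sprinkler. With Wet=2 fixed, Harvest across the units is -10, 2, -4, -22, -1, mean -7.
Observing Wet=2 restricts to units where Wet's equation naturally yields 2: Sprinkler ∈ {3, -1, 1, 0}. In that subpopulation Harvest = -10, 2, -4, -1, mean -3.25.
Difference = -7 − (-3.25) = -3.75.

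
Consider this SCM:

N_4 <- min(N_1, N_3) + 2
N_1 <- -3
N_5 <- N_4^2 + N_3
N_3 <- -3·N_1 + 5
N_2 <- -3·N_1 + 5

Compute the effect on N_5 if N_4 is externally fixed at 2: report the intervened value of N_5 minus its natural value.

3

Intervening sets N_4 = 2 and removes its equation (N_4 <- min(N_1, N_3) + 2).
N_3 = -3·N_1 + 5  [with N_1=-3]  = 14
N_5 = N_4^2 + N_3  [with N_4=2, N_3=14]  = 18
Without intervention: N_3 = -3·N_1 + 5  [with N_1=-3]  = 14; N_4 = min(N_1, N_3) + 2  [with N_1=-3, N_3=14]  = -1; N_5 = N_4^2 + N_3  [with N_4=-1, N_3=14]  = 15.
Change = 18 − 15 = 3.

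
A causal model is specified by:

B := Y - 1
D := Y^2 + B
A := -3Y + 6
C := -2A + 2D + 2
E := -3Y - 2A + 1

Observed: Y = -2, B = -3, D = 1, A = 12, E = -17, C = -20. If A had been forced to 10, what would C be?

Under do(A=10), the mechanism A := -3Y + 6 is discarded; A is fixed at 10.
B = Y - 1  [with Y=-2]  = -3
D = Y^2 + B  [with Y=-2, B=-3]  = 1
C = -2A + 2D + 2  [with A=10, D=1]  = -16

-16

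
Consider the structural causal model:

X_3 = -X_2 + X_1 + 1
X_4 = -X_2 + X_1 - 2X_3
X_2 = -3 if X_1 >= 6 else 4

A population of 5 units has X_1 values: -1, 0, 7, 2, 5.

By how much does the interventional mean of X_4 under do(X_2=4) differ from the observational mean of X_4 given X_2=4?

The intervention sets X_2=4 in all 5 units regardless of X_1. Recomputing X_4 per unit gives 3, 2, -5, 0, -3; average -0.6.
E[X_4|X_2=4] averages over only the 4 units with X_2=4 (X_1 = -1, 0, 2, 5): X_4 = 3, 2, 0, -3, mean 0.5.
Difference = -0.6 − 0.5 = -1.1.

-1.1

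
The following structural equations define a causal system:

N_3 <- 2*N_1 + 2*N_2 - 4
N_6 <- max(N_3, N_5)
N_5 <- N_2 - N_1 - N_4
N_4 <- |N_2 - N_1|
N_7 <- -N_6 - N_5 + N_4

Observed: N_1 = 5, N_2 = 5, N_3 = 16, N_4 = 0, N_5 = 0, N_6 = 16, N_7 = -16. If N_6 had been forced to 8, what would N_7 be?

-8

Intervening sets N_6 = 8 and removes its equation (N_6 <- max(N_3, N_5)).
N_4 = |N_2 - N_1|  [with N_2=5, N_1=5]  = 0
N_5 = N_2 - N_1 - N_4  [with N_2=5, N_1=5, N_4=0]  = 0
N_7 = -N_6 - N_5 + N_4  [with N_6=8, N_5=0, N_4=0]  = -8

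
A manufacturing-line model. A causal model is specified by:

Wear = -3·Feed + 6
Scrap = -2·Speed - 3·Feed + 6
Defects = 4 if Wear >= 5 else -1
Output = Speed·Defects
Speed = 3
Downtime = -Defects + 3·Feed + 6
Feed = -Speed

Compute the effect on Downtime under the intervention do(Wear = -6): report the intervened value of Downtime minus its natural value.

5

The intervention breaks the incoming arrows to Wear: Wear = -3·Feed + 6 no longer applies, and Wear = -6.
Feed = -Speed  [with Speed=3]  = -3
Defects = 4 if Wear >= 5 else -1  [with Wear=-6]  = -1
Downtime = -Defects + 3·Feed + 6  [with Defects=-1, Feed=-3]  = -2
Without intervention: Feed = -Speed  [with Speed=3]  = -3; Wear = -3·Feed + 6  [with Feed=-3]  = 15; Defects = 4 if Wear >= 5 else -1  [with Wear=15]  = 4; Downtime = -Defects + 3·Feed + 6  [with Defects=4, Feed=-3]  = -7.
Change = -2 − (-7) = 5.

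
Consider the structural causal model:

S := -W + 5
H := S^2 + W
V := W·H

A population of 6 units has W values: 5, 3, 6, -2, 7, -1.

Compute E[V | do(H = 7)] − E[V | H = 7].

-10.5

The intervention sets H=7 in all 6 units regardless of W. Recomputing V per unit gives 35, 21, 42, -14, 49, -7; average 21.
Conditioning on H=7 selects the 2 unit(s) with W ∈ {3, 6}. Their V values: 21, 42. Mean = 31.5.
Difference = 21 − 31.5 = -10.5.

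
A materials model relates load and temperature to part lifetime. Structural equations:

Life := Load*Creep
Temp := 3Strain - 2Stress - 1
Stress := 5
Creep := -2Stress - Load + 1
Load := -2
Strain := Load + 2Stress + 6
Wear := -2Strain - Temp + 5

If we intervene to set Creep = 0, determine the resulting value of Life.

Under do(Creep=0), the mechanism Creep := -2Stress - Load + 1 is discarded; Creep is fixed at 0.
Life = Load*Creep  [with Load=-2, Creep=0]  = 0

0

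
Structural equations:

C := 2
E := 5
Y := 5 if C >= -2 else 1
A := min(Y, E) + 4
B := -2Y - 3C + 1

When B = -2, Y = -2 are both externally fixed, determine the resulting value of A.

2

Under do(B = -2, Y = -2), each intervened variable's structural equation is replaced by its fixed value.
A = min(Y, E) + 4  [with Y=-2, E=5]  = 2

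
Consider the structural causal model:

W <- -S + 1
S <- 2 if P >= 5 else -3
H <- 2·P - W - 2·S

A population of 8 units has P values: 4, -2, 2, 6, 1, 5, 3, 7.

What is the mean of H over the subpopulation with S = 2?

9

Observing S=2 restricts to units where S's equation naturally yields 2: P ∈ {6, 5, 7}. In that subpopulation H = 9, 7, 11, mean 9.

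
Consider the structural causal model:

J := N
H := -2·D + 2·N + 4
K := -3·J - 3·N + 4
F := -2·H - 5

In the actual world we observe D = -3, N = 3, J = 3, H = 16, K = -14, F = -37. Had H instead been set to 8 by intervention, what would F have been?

-21

Under do(H=8), the mechanism H := -2·D + 2·N + 4 is discarded; H is fixed at 8.
F = -2·H - 5  [with H=8]  = -21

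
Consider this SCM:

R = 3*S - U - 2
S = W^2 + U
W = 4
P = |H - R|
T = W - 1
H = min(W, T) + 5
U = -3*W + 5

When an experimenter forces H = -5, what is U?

do(H=-5) replaces the equation H = min(W, T) + 5 with the constant H = -5.
U is not downstream of the intervention, so its value is determined by the original equations.
U = -3*W + 5  [with W=4]  = -7

-7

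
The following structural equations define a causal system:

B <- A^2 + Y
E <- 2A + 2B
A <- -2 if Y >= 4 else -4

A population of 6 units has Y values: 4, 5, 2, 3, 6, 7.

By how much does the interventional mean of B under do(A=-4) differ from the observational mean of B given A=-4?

do(A=-4) breaks A's dependence on Y. With A=-4 fixed, B across the units is 20, 21, 18, 19, 22, 23, mean 20.5.
Conditioning on A=-4 selects the 2 unit(s) with Y ∈ {2, 3}. Their B values: 18, 19. Mean = 18.5.
Difference = 20.5 − 18.5 = 2.

2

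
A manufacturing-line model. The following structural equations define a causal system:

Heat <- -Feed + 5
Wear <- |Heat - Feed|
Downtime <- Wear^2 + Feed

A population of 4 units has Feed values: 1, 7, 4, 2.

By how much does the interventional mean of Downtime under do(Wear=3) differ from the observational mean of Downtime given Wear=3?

1

Under do(Wear=3), Wear's equation is replaced by Wear=3 for every unit. Per-unit Downtime: 10, 16, 13, 11. Mean = 12.5.
Observing Wear=3 restricts to units where Wear's equation naturally yields 3: Feed ∈ {1, 4}. In that subpopulation Downtime = 10, 13, mean 11.5.
Difference = 12.5 − 11.5 = 1.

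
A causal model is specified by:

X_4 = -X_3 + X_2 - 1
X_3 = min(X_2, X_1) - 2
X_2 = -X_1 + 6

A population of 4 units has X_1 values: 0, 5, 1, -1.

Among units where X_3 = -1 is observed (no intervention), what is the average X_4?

3

E[X_4|X_3=-1] averages over only the 2 units with X_3=-1 (X_1 = 5, 1): X_4 = 1, 5, mean 3.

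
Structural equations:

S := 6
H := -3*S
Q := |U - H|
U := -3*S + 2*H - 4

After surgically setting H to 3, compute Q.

19

Under do(H=3), the mechanism H := -3*S is discarded; H is fixed at 3.
U = -3*S + 2*H - 4  [with S=6, H=3]  = -16
Q = |U - H|  [with U=-16, H=3]  = 19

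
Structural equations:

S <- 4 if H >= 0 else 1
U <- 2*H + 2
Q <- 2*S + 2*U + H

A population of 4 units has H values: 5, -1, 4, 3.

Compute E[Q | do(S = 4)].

25.75

do(S=4) breaks S's dependence on H. With S=4 fixed, Q across the units is 37, 7, 32, 27, mean 25.75.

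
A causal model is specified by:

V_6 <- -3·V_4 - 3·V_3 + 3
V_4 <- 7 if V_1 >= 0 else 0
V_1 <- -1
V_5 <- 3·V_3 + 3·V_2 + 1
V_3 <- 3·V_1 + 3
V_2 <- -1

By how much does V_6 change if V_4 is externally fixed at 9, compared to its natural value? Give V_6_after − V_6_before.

-27

Under do(V_4=9), the mechanism V_4 <- 7 if V_1 >= 0 else 0 is discarded; V_4 is fixed at 9.
V_3 = 3·V_1 + 3  [with V_1=-1]  = 0
V_6 = -3·V_4 - 3·V_3 + 3  [with V_4=9, V_3=0]  = -24
Without intervention: V_3 = 3·V_1 + 3  [with V_1=-1]  = 0; V_4 = 7 if V_1 >= 0 else 0  [with V_1=-1]  = 0; V_6 = -3·V_4 - 3·V_3 + 3  [with V_4=0, V_3=0]  = 3.
Change = -24 − 3 = -27.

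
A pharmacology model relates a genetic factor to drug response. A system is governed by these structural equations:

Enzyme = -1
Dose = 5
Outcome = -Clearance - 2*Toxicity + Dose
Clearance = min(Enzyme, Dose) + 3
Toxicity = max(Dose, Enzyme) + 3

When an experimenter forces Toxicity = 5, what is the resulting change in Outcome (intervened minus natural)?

6

do(Toxicity=5) replaces the equation Toxicity = max(Dose, Enzyme) + 3 with the constant Toxicity = 5.
Clearance = min(Enzyme, Dose) + 3  [with Enzyme=-1, Dose=5]  = 2
Outcome = -Clearance - 2*Toxicity + Dose  [with Clearance=2, Toxicity=5, Dose=5]  = -7
Without intervention: Toxicity = max(Dose, Enzyme) + 3  [with Dose=5, Enzyme=-1]  = 8; Clearance = min(Enzyme, Dose) + 3  [with Enzyme=-1, Dose=5]  = 2; Outcome = -Clearance - 2*Toxicity + Dose  [with Clearance=2, Toxicity=8, Dose=5]  = -13.
Change = -7 − (-13) = 6.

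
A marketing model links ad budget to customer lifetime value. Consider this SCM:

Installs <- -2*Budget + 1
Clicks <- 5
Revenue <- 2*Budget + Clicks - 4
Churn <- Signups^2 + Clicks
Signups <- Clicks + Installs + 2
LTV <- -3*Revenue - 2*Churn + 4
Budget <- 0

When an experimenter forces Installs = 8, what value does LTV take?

The intervention breaks the incoming arrows to Installs: Installs <- -2*Budget + 1 no longer applies, and Installs = 8.
Signups = Clicks + Installs + 2  [with Clicks=5, Installs=8]  = 15
Churn = Signups^2 + Clicks  [with Signups=15, Clicks=5]  = 230
Revenue = 2*Budget + Clicks - 4  [with Budget=0, Clicks=5]  = 1
LTV = -3*Revenue - 2*Churn + 4  [with Revenue=1, Churn=230]  = -459

-459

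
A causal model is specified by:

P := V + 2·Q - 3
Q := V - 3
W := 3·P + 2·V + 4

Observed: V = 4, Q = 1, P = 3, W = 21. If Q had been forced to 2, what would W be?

27

Under do(Q=2), the mechanism Q := V - 3 is discarded; Q is fixed at 2.
P = V + 2·Q - 3  [with V=4, Q=2]  = 5
W = 3·P + 2·V + 4  [with P=5, V=4]  = 27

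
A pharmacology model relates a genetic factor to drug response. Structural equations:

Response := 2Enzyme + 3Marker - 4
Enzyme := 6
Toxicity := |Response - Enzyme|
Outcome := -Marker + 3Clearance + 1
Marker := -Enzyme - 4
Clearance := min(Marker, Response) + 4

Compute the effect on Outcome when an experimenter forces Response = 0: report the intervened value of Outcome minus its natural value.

The intervention breaks the incoming arrows to Response: Response := 2Enzyme + 3Marker - 4 no longer applies, and Response = 0.
Marker = -Enzyme - 4  [with Enzyme=6]  = -10
Clearance = min(Marker, Response) + 4  [with Marker=-10, Response=0]  = -6
Outcome = -Marker + 3Clearance + 1  [with Marker=-10, Clearance=-6]  = -7
Without intervention: Marker = -Enzyme - 4  [with Enzyme=6]  = -10; Response = 2Enzyme + 3Marker - 4  [with Enzyme=6, Marker=-10]  = -22; Clearance = min(Marker, Response) + 4  [with Marker=-10, Response=-22]  = -18; Outcome = -Marker + 3Clearance + 1  [with Marker=-10, Clearance=-18]  = -43.
Change = -7 − (-43) = 36.

36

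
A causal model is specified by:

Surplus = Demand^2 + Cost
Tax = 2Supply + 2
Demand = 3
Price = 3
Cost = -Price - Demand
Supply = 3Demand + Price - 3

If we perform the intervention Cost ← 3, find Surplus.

12

Under do(Cost=3), the mechanism Cost = -Price - Demand is discarded; Cost is fixed at 3.
Surplus = Demand^2 + Cost  [with Demand=3, Cost=3]  = 12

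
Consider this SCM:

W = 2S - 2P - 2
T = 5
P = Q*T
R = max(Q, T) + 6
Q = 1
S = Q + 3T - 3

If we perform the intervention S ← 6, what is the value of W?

0

Under do(S=6), the mechanism S = Q + 3T - 3 is discarded; S is fixed at 6.
P = Q*T  [with Q=1, T=5]  = 5
W = 2S - 2P - 2  [with S=6, P=5]  = 0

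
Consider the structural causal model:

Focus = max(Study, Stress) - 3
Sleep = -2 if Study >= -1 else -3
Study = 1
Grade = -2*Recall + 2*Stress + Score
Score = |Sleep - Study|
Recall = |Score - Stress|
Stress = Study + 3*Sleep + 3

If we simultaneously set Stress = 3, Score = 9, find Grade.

3

Under do(Stress = 3, Score = 9), each intervened variable's structural equation is replaced by its fixed value.
Recall = |Score - Stress|  [with Score=9, Stress=3]  = 6
Grade = -2*Recall + 2*Stress + Score  [with Recall=6, Stress=3, Score=9]  = 3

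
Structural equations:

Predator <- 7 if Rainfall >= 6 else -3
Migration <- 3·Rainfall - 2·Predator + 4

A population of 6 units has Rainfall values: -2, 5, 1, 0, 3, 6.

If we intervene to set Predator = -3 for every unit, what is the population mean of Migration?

16.5

The intervention sets Predator=-3 in all 6 units regardless of Rainfall. Recomputing Migration per unit gives 4, 25, 13, 10, 19, 28; average 16.5.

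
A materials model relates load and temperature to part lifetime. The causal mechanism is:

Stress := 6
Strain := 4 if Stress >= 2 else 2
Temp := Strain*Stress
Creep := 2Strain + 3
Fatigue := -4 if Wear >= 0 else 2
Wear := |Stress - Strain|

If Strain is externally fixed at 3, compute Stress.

6

Under do(Strain=3), the mechanism Strain := 4 if Stress >= 2 else 2 is discarded; Strain is fixed at 3.
Stress is not downstream of the intervention, so its value is determined by the original equations.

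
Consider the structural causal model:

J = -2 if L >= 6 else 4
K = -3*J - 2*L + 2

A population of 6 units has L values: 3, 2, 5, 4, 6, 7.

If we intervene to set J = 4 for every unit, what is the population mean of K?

Under do(J=4), J's equation is replaced by J=4 for every unit. Per-unit K: -16, -14, -20, -18, -22, -24. Mean = -19.

-19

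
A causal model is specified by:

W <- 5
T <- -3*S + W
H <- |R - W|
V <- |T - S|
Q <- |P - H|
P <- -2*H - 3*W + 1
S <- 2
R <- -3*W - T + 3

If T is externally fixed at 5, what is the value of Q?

The intervention breaks the incoming arrows to T: T <- -3*S + W no longer applies, and T = 5.
R = -3*W - T + 3  [with W=5, T=5]  = -17
H = |R - W|  [with R=-17, W=5]  = 22
P = -2*H - 3*W + 1  [with H=22, W=5]  = -58
Q = |P - H|  [with P=-58, H=22]  = 80

80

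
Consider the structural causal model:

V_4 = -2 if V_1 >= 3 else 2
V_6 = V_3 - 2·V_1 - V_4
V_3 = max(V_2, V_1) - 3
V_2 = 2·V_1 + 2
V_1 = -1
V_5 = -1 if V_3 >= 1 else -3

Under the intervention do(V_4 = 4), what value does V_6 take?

-5

Under do(V_4=4), the mechanism V_4 = -2 if V_1 >= 3 else 2 is discarded; V_4 is fixed at 4.
V_2 = 2·V_1 + 2  [with V_1=-1]  = 0
V_3 = max(V_2, V_1) - 3  [with V_2=0, V_1=-1]  = -3
V_6 = V_3 - 2·V_1 - V_4  [with V_3=-3, V_1=-1, V_4=4]  = -5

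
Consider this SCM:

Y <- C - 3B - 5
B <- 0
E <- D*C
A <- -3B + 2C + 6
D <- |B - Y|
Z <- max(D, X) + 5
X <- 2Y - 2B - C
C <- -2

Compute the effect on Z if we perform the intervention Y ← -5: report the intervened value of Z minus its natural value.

-2

The intervention breaks the incoming arrows to Y: Y <- C - 3B - 5 no longer applies, and Y = -5.
X = 2Y - 2B - C  [with Y=-5, B=0, C=-2]  = -8
D = |B - Y|  [with B=0, Y=-5]  = 5
Z = max(D, X) + 5  [with D=5, X=-8]  = 10
Without intervention: Y = C - 3B - 5  [with C=-2, B=0]  = -7; X = 2Y - 2B - C  [with Y=-7, B=0, C=-2]  = -12; D = |B - Y|  [with B=0, Y=-7]  = 7; Z = max(D, X) + 5  [with D=7, X=-12]  = 12.
Change = 10 − 12 = -2.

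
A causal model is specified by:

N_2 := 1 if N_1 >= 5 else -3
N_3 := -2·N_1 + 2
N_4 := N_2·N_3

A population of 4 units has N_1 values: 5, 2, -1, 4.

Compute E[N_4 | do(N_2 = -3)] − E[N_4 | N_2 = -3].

Every unit gets N_2=-3 under the intervention. N_4 values become 24, 6, -12, 18; E[N_4|do(N_2=-3)] = 9.
Observing N_2=-3 restricts to units where N_2's equation naturally yields -3: N_1 ∈ {2, -1, 4}. In that subpopulation N_4 = 6, -12, 18, mean 4.
Difference = 9 − 4 = 5.

5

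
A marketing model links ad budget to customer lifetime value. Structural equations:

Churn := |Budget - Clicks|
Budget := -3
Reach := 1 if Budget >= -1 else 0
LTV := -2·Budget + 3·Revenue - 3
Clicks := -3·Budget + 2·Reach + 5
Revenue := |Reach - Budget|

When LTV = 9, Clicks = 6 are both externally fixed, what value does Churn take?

Under do(LTV = 9, Clicks = 6), each intervened variable's structural equation is replaced by its fixed value.
Churn = |Budget - Clicks|  [with Budget=-3, Clicks=6]  = 9

9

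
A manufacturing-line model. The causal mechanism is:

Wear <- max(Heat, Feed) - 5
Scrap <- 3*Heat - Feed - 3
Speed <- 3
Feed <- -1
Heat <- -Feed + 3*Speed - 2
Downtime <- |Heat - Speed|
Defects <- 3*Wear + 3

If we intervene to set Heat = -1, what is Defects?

-15

do(Heat=-1) replaces the equation Heat <- -Feed + 3*Speed - 2 with the constant Heat = -1.
Wear = max(Heat, Feed) - 5  [with Heat=-1, Feed=-1]  = -6
Defects = 3*Wear + 3  [with Wear=-6]  = -15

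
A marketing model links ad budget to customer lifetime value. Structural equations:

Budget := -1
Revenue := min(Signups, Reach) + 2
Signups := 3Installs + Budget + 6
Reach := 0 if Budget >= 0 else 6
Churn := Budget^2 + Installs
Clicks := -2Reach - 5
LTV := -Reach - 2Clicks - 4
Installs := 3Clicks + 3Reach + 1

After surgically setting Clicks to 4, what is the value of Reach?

Under do(Clicks=4), the mechanism Clicks := -2Reach - 5 is discarded; Clicks is fixed at 4.
Since Reach is not a descendant of the intervened variable, it is unaffected.
Reach = 0 if Budget >= 0 else 6  [with Budget=-1]  = 6

6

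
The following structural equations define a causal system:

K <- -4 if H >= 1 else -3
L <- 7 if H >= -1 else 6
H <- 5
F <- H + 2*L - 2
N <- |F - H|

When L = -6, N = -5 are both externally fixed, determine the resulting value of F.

-9

The joint intervention fixes L = -6, N = -5, removing each variable's own equation.
F = H + 2*L - 2  [with H=5, L=-6]  = -9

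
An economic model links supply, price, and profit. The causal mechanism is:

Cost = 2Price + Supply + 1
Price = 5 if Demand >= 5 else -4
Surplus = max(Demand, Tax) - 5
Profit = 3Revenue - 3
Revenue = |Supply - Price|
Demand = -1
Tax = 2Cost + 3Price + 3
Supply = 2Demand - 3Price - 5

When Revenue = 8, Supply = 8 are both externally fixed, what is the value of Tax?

-7

The joint intervention fixes Revenue = 8, Supply = 8, removing each variable's own equation.
Price = 5 if Demand >= 5 else -4  [with Demand=-1]  = -4
Cost = 2Price + Supply + 1  [with Price=-4, Supply=8]  = 1
Tax = 2Cost + 3Price + 3  [with Cost=1, Price=-4]  = -7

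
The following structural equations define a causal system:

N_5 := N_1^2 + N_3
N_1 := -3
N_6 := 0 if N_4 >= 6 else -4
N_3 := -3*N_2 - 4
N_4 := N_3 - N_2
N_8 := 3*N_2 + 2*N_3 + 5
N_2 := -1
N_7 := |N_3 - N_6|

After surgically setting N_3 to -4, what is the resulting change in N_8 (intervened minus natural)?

-6

The intervention breaks the incoming arrows to N_3: N_3 := -3*N_2 - 4 no longer applies, and N_3 = -4.
N_8 = 3*N_2 + 2*N_3 + 5  [with N_2=-1, N_3=-4]  = -6
Without intervention: N_3 = -3*N_2 - 4  [with N_2=-1]  = -1; N_8 = 3*N_2 + 2*N_3 + 5  [with N_2=-1, N_3=-1]  = 0.
Change = -6 − 0 = -6.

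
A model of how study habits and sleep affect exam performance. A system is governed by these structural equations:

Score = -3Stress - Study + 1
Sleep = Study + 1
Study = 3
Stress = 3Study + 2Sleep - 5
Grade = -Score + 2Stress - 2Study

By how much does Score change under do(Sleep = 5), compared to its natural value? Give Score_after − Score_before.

-6

Under do(Sleep=5), the mechanism Sleep = Study + 1 is discarded; Sleep is fixed at 5.
Stress = 3Study + 2Sleep - 5  [with Study=3, Sleep=5]  = 14
Score = -3Stress - Study + 1  [with Stress=14, Study=3]  = -44
Without intervention: Sleep = Study + 1  [with Study=3]  = 4; Stress = 3Study + 2Sleep - 5  [with Study=3, Sleep=4]  = 12; Score = -3Stress - Study + 1  [with Stress=12, Study=3]  = -38.
Change = -44 − (-38) = -6.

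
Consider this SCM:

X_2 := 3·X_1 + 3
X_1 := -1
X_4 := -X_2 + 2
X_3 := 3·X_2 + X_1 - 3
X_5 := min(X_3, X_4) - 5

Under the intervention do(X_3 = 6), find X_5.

-3

do(X_3=6) replaces the equation X_3 := 3·X_2 + X_1 - 3 with the constant X_3 = 6.
X_2 = 3·X_1 + 3  [with X_1=-1]  = 0
X_4 = -X_2 + 2  [with X_2=0]  = 2
X_5 = min(X_3, X_4) - 5  [with X_3=6, X_4=2]  = -3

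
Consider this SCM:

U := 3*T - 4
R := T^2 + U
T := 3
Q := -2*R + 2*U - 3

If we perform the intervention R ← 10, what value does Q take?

-13

The intervention breaks the incoming arrows to R: R := T^2 + U no longer applies, and R = 10.
U = 3*T - 4  [with T=3]  = 5
Q = -2*R + 2*U - 3  [with R=10, U=5]  = -13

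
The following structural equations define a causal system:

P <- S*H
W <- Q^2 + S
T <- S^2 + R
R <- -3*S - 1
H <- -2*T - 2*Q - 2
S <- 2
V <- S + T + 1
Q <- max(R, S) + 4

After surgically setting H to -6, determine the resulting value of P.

do(H=-6) replaces the equation H <- -2*T - 2*Q - 2 with the constant H = -6.
P = S*H  [with S=2, H=-6]  = -12

-12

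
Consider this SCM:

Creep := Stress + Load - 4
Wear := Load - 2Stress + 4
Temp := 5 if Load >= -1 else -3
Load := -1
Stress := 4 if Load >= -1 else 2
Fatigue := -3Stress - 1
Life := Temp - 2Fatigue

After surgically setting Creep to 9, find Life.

31

The intervention breaks the incoming arrows to Creep: Creep := Stress + Load - 4 no longer applies, and Creep = 9.
No directed path runs from Creep to Life, so Life keeps its natural value.
Stress = 4 if Load >= -1 else 2  [with Load=-1]  = 4
Temp = 5 if Load >= -1 else -3  [with Load=-1]  = 5
Fatigue = -3Stress - 1  [with Stress=4]  = -13
Life = Temp - 2Fatigue  [with Temp=5, Fatigue=-13]  = 31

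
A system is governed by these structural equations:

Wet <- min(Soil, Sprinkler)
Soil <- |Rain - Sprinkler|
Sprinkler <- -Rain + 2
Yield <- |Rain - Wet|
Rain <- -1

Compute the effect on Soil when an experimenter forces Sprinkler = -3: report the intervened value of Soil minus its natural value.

-2

The intervention breaks the incoming arrows to Sprinkler: Sprinkler <- -Rain + 2 no longer applies, and Sprinkler = -3.
Soil = |Rain - Sprinkler|  [with Rain=-1, Sprinkler=-3]  = 2
Without intervention: Sprinkler = -Rain + 2  [with Rain=-1]  = 3; Soil = |Rain - Sprinkler|  [with Rain=-1, Sprinkler=3]  = 4.
Change = 2 − 4 = -2.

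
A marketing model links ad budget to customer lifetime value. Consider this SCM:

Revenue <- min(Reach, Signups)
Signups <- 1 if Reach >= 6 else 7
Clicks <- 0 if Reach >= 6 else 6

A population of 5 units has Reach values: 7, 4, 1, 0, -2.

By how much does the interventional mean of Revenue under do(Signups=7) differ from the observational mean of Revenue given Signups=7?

1.25

The intervention sets Signups=7 in all 5 units regardless of Reach. Recomputing Revenue per unit gives 7, 4, 1, 0, -2; average 2.
Observing Signups=7 restricts to units where Signups's equation naturally yields 7: Reach ∈ {4, 1, 0, -2}. In that subpopulation Revenue = 4, 1, 0, -2, mean 0.75.
Difference = 2 − 0.75 = 1.25.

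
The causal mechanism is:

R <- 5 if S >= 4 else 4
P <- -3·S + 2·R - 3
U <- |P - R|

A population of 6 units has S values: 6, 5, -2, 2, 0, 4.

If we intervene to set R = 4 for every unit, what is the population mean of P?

-2.5

Every unit gets R=4 under the intervention. P values become -13, -10, 11, -1, 5, -7; E[P|do(R=4)] = -2.5.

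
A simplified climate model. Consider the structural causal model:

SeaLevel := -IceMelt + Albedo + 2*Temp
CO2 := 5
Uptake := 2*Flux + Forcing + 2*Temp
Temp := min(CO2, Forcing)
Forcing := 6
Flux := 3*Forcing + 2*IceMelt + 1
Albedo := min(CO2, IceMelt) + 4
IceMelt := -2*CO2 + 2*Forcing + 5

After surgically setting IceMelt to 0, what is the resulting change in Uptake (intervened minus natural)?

do(IceMelt=0) replaces the equation IceMelt := -2*CO2 + 2*Forcing + 5 with the constant IceMelt = 0.
Temp = min(CO2, Forcing)  [with CO2=5, Forcing=6]  = 5
Flux = 3*Forcing + 2*IceMelt + 1  [with Forcing=6, IceMelt=0]  = 19
Uptake = 2*Flux + Forcing + 2*Temp  [with Flux=19, Forcing=6, Temp=5]  = 54
Without intervention: Temp = min(CO2, Forcing)  [with CO2=5, Forcing=6]  = 5; IceMelt = -2*CO2 + 2*Forcing + 5  [with CO2=5, Forcing=6]  = 7; Flux = 3*Forcing + 2*IceMelt + 1  [with Forcing=6, IceMelt=7]  = 33; Uptake = 2*Flux + Forcing + 2*Temp  [with Flux=33, Forcing=6, Temp=5]  = 82.
Change = 54 − 82 = -28.

-28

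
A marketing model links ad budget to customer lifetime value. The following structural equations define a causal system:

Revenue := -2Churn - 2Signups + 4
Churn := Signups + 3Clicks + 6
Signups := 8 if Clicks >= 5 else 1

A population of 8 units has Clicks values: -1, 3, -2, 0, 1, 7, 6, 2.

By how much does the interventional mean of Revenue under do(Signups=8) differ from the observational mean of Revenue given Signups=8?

Under do(Signups=8), Signups's equation is replaced by Signups=8 for every unit. Per-unit Revenue: -34, -58, -28, -40, -46, -82, -76, -52. Mean = -52.
Conditioning on Signups=8 selects the 2 unit(s) with Clicks ∈ {7, 6}. Their Revenue values: -82, -76. Mean = -79.
Difference = -52 − (-79) = 27.

27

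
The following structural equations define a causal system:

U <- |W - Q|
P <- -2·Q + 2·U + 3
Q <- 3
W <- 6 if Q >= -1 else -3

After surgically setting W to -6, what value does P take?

15

Under do(W=-6), the mechanism W <- 6 if Q >= -1 else -3 is discarded; W is fixed at -6.
U = |W - Q|  [with W=-6, Q=3]  = 9
P = -2·Q + 2·U + 3  [with Q=3, U=9]  = 15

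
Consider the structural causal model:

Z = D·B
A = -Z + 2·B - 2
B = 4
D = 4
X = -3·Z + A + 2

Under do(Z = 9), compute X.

-28

do(Z=9) replaces the equation Z = D·B with the constant Z = 9.
A = -Z + 2·B - 2  [with Z=9, B=4]  = -3
X = -3·Z + A + 2  [with Z=9, A=-3]  = -28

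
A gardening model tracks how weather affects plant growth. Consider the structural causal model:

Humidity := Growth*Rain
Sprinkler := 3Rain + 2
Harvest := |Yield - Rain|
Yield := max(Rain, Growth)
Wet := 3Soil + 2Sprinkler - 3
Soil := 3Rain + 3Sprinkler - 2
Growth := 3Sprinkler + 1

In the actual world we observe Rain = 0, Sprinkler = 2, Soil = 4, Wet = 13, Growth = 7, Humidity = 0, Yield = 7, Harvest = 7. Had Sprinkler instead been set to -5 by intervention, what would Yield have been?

0

Under do(Sprinkler=-5), the mechanism Sprinkler := 3Rain + 2 is discarded; Sprinkler is fixed at -5.
Growth = 3Sprinkler + 1  [with Sprinkler=-5]  = -14
Yield = max(Rain, Growth)  [with Rain=0, Growth=-14]  = 0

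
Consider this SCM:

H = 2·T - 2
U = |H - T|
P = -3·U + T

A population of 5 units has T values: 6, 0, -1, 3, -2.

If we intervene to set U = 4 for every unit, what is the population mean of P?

-10.8

do(U=4) breaks U's dependence on T. With U=4 fixed, P across the units is -6, -12, -13, -9, -14, mean -10.8.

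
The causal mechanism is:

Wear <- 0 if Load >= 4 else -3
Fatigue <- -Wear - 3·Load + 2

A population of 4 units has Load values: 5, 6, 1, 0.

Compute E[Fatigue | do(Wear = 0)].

Under do(Wear=0), Wear's equation is replaced by Wear=0 for every unit. Per-unit Fatigue: -13, -16, -1, 2. Mean = -7.

-7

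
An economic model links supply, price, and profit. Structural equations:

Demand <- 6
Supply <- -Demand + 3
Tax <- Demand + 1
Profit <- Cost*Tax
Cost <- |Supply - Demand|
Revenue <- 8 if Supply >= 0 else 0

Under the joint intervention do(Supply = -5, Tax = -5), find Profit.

-55

Setting Supply = -5, Tax = -5 by intervention discards those variables' equations.
Cost = |Supply - Demand|  [with Supply=-5, Demand=6]  = 11
Profit = Cost*Tax  [with Cost=11, Tax=-5]  = -55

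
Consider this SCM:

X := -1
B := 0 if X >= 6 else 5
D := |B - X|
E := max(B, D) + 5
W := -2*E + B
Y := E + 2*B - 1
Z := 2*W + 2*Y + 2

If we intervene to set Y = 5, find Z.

-22

Intervening sets Y = 5 and removes its equation (Y := E + 2*B - 1).
B = 0 if X >= 6 else 5  [with X=-1]  = 5
D = |B - X|  [with B=5, X=-1]  = 6
E = max(B, D) + 5  [with B=5, D=6]  = 11
W = -2*E + B  [with E=11, B=5]  = -17
Z = 2*W + 2*Y + 2  [with W=-17, Y=5]  = -22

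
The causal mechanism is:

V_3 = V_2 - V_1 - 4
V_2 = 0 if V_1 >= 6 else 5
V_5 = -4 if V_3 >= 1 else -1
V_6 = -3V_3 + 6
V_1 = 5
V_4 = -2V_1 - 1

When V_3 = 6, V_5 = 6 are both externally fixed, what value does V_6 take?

-12

Setting V_3 = 6, V_5 = 6 by intervention discards those variables' equations.
V_6 = -3V_3 + 6  [with V_3=6]  = -12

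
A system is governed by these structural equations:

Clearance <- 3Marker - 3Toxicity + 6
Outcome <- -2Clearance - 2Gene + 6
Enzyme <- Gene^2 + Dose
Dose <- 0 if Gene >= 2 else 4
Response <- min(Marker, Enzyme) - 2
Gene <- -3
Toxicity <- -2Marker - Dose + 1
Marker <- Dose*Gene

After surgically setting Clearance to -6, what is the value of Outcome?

do(Clearance=-6) replaces the equation Clearance <- 3Marker - 3Toxicity + 6 with the constant Clearance = -6.
Outcome = -2Clearance - 2Gene + 6  [with Clearance=-6, Gene=-3]  = 24

24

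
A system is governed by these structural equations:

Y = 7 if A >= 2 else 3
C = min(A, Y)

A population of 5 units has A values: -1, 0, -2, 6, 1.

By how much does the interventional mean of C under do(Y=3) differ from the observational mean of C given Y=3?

0.7

do(Y=3) breaks Y's dependence on A. With Y=3 fixed, C across the units is -1, 0, -2, 3, 1, mean 0.2.
Observing Y=3 restricts to units where Y's equation naturally yields 3: A ∈ {-1, 0, -2, 1}. In that subpopulation C = -1, 0, -2, 1, mean -0.5.
Difference = 0.2 − (-0.5) = 0.7.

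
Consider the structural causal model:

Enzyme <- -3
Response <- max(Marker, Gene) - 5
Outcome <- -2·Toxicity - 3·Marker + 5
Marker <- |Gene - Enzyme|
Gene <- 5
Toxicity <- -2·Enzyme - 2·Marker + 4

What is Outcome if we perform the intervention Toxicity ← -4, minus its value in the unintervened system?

-4

The intervention breaks the incoming arrows to Toxicity: Toxicity <- -2·Enzyme - 2·Marker + 4 no longer applies, and Toxicity = -4.
Marker = |Gene - Enzyme|  [with Gene=5, Enzyme=-3]  = 8
Outcome = -2·Toxicity - 3·Marker + 5  [with Toxicity=-4, Marker=8]  = -11
Without intervention: Marker = |Gene - Enzyme|  [with Gene=5, Enzyme=-3]  = 8; Toxicity = -2·Enzyme - 2·Marker + 4  [with Enzyme=-3, Marker=8]  = -6; Outcome = -2·Toxicity - 3·Marker + 5  [with Toxicity=-6, Marker=8]  = -7.
Change = -11 − (-7) = -4.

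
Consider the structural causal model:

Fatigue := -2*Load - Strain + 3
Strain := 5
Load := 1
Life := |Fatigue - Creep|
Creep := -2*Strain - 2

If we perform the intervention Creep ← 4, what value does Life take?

do(Creep=4) replaces the equation Creep := -2*Strain - 2 with the constant Creep = 4.
Fatigue = -2*Load - Strain + 3  [with Load=1, Strain=5]  = -4
Life = |Fatigue - Creep|  [with Fatigue=-4, Creep=4]  = 8

8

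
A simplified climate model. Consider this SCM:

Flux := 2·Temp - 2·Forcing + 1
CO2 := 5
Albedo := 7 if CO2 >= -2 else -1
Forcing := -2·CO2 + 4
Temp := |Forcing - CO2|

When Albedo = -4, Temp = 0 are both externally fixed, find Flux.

The joint intervention fixes Albedo = -4, Temp = 0, removing each variable's own equation.
Forcing = -2·CO2 + 4  [with CO2=5]  = -6
Flux = 2·Temp - 2·Forcing + 1  [with Temp=0, Forcing=-6]  = 13

13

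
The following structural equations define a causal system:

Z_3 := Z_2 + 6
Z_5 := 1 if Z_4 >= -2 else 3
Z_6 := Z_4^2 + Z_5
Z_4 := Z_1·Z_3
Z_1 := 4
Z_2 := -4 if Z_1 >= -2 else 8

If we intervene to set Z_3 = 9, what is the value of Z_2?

Under do(Z_3=9), the mechanism Z_3 := Z_2 + 6 is discarded; Z_3 is fixed at 9.
Since Z_2 is not a descendant of the intervened variable, it is unaffected.
Z_2 = -4 if Z_1 >= -2 else 8  [with Z_1=4]  = -4

-4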